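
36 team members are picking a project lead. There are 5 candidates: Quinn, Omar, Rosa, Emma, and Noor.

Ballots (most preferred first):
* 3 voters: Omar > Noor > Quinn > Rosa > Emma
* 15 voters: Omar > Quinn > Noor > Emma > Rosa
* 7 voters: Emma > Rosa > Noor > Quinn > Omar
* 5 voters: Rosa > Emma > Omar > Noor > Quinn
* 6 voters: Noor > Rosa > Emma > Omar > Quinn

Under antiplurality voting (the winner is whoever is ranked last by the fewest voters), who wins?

Last-place votes: Quinn 11, Omar 7, Rosa 15, Emma 3, Noor 0.

Noor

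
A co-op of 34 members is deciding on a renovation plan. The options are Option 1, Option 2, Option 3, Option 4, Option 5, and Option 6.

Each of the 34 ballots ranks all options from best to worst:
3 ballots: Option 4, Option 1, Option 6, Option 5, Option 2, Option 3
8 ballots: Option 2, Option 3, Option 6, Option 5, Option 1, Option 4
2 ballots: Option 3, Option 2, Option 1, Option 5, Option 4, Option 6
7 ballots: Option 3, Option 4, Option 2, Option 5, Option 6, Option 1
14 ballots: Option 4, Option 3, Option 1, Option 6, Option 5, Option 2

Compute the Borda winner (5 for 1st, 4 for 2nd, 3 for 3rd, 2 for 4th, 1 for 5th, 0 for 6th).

Option 3

Option 1: 3×4 + 8×1 + 2×3 + 7×0 + 14×3 = 68
Option 2: 3×1 + 8×5 + 2×4 + 7×3 + 14×0 = 72
Option 3: 3×0 + 8×4 + 2×5 + 7×5 + 14×4 = 133
Option 4: 3×5 + 8×0 + 2×1 + 7×4 + 14×5 = 115
Option 5: 3×2 + 8×2 + 2×2 + 7×2 + 14×1 = 54
Option 6: 3×3 + 8×3 + 2×0 + 7×1 + 14×2 = 68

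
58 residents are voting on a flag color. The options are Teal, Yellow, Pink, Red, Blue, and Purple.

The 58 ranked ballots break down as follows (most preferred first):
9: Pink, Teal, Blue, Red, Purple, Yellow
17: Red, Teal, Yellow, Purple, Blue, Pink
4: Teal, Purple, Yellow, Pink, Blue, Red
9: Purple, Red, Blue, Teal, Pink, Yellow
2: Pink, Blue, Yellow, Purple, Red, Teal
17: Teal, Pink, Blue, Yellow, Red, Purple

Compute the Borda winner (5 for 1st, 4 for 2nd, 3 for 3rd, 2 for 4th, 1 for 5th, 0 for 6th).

Teal

Teal: 9×4 + 17×4 + 4×5 + 9×2 + 2×0 + 17×5 = 227
Yellow: 9×0 + 17×3 + 4×3 + 9×0 + 2×3 + 17×2 = 103
Pink: 9×5 + 17×0 + 4×2 + 9×1 + 2×5 + 17×4 = 140
Red: 9×2 + 17×5 + 4×0 + 9×4 + 2×1 + 17×1 = 158
Blue: 9×3 + 17×1 + 4×1 + 9×3 + 2×4 + 17×3 = 134
Purple: 9×1 + 17×2 + 4×4 + 9×5 + 2×2 + 17×0 = 108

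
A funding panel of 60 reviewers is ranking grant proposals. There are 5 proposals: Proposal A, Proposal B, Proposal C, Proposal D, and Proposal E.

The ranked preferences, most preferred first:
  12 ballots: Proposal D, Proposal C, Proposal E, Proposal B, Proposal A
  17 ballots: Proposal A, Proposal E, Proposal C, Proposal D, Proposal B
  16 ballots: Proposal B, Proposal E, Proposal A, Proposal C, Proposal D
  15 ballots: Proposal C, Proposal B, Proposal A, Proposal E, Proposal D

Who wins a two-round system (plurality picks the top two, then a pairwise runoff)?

Round 1 first-place votes: Proposal A 17, Proposal B 16, Proposal C 15, Proposal D 12, Proposal E 0. Proposal A and Proposal B advance.
Runoff: Proposal A is ranked above Proposal B on 17 ballots, Proposal B above Proposal A on 43.

Proposal B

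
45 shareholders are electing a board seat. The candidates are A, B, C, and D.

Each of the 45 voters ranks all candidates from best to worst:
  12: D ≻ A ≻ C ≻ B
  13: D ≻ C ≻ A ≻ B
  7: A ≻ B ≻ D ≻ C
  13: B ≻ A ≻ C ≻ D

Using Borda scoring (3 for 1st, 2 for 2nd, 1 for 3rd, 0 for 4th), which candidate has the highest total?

A

A: 12×2 + 13×1 + 7×3 + 13×2 = 84
B: 12×0 + 13×0 + 7×2 + 13×3 = 53
C: 12×1 + 13×2 + 7×0 + 13×1 = 51
D: 12×3 + 13×3 + 7×1 + 13×0 = 82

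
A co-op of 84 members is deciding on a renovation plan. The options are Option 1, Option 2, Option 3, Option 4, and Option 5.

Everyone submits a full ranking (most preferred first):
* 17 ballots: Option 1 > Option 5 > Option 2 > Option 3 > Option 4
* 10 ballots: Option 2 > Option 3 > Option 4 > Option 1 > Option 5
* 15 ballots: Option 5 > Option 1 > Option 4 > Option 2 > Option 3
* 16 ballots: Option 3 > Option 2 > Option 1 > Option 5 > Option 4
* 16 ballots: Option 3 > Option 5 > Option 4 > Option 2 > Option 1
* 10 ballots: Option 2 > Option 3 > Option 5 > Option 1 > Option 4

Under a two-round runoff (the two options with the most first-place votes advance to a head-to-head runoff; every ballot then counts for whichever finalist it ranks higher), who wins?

Round 1 first-place votes: Option 1 17, Option 2 20, Option 3 32, Option 4 0, Option 5 15. Option 3 and Option 2 advance.
Runoff: Option 3 is ranked above Option 2 on 32 ballots, Option 2 above Option 3 on 52.

Option 2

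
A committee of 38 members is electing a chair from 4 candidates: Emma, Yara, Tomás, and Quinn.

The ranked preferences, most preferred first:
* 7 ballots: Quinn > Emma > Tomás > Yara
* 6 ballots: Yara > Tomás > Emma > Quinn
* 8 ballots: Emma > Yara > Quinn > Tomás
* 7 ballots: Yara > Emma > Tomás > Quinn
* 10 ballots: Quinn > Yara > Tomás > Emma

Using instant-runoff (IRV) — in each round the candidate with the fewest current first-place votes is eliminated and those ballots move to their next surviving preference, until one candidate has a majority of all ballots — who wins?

Round 1: Emma 8, Yara 13, Tomás 0, Quinn 17. Tomás eliminated.
Round 2: Emma 8, Yara 13, Quinn 17. Emma eliminated.
Round 3: Yara 21, Quinn 17. Yara has a majority (≥20).

Yara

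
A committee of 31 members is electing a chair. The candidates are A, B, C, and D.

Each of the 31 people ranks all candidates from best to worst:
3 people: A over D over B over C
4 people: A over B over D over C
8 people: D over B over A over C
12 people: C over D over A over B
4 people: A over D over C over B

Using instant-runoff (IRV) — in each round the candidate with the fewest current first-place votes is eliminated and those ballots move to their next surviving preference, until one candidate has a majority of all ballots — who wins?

Round 1: A 11, B 0, C 12, D 8. B eliminated.
Round 2: A 11, C 12, D 8. D eliminated.
Round 3: A 19, C 12. A has a majority (≥16).

A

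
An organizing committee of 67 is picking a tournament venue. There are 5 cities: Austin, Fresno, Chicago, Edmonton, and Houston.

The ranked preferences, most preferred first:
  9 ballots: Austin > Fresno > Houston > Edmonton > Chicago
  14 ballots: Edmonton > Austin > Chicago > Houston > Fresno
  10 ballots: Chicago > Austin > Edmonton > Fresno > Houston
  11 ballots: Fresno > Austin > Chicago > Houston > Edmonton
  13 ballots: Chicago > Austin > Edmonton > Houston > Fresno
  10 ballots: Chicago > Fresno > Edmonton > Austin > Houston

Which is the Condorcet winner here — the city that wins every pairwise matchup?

Austin

Austin vs Fresno: 46–21
Austin vs Chicago: 34–33
Austin vs Edmonton: 43–24
Austin vs Houston: 67–0
Austin beats every other city.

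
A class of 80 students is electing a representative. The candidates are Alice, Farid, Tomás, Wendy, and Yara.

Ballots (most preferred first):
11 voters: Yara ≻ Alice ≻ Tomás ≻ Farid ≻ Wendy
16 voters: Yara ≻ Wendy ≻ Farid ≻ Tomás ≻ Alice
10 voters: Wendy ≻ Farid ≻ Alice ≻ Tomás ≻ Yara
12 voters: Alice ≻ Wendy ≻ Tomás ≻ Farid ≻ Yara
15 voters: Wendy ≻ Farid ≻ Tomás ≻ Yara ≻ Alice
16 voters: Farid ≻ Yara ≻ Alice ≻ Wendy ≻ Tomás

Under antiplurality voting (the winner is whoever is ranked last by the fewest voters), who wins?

Farid

Last-place votes: Alice 31, Farid 0, Tomás 16, Wendy 11, Yara 22.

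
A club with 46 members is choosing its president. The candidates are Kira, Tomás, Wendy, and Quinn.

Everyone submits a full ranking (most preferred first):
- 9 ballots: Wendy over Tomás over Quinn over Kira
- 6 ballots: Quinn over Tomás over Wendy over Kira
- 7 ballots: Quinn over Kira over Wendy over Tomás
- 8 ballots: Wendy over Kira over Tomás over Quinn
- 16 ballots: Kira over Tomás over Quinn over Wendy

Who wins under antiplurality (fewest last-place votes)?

Last-place votes: Kira 15, Tomás 7, Wendy 16, Quinn 8.

Tomás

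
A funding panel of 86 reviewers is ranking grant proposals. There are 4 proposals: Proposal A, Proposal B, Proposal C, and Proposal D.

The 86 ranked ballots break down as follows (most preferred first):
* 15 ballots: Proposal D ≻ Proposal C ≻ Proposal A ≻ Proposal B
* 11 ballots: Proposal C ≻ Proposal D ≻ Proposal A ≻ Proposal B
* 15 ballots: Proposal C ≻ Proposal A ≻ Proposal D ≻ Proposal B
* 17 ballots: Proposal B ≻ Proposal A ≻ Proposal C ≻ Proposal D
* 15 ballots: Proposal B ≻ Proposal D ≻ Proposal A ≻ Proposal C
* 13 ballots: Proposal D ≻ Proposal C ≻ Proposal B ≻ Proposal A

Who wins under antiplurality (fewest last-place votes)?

Proposal A

Last-place votes: Proposal A 13, Proposal B 41, Proposal C 15, Proposal D 17.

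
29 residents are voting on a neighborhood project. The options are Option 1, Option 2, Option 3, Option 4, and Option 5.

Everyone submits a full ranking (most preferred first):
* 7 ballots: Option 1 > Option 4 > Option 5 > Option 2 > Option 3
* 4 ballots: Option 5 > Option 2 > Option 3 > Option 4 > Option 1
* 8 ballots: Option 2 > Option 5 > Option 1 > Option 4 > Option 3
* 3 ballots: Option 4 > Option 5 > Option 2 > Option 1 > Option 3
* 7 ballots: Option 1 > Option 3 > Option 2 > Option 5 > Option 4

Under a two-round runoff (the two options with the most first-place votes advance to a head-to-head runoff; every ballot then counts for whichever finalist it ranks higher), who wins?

Round 1 first-place votes: Option 1 14, Option 2 8, Option 3 0, Option 4 3, Option 5 4. Option 1 and Option 2 advance.
Runoff: Option 1 is ranked above Option 2 on 14 ballots, Option 2 above Option 1 on 15.

Option 2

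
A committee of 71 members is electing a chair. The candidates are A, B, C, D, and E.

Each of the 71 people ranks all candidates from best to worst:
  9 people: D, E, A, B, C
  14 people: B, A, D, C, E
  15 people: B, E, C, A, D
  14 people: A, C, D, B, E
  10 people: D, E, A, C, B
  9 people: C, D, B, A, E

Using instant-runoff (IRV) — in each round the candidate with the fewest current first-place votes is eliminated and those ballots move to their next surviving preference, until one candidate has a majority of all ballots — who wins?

D

Round 1: A 14, B 29, C 9, D 19, E 0. E eliminated.
Round 2: A 14, B 29, C 9, D 19. C eliminated.
Round 3: A 14, B 29, D 28. A eliminated.
Round 4: B 29, D 42. D has a majority (≥36).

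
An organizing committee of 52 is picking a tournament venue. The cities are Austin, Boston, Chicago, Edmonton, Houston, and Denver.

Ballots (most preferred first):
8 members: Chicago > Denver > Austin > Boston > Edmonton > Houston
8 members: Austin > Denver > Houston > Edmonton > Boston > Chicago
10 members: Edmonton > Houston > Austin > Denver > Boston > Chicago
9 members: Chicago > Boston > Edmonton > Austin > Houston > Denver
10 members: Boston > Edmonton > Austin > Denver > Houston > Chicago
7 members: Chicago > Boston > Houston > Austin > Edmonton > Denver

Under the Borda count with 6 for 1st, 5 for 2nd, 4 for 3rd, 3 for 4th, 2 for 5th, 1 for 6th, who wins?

Austin: 8×4 + 8×6 + 10×4 + 9×3 + 10×4 + 7×3 = 208
Boston: 8×3 + 8×2 + 10×2 + 9×5 + 10×6 + 7×5 = 200
Chicago: 8×6 + 8×1 + 10×1 + 9×6 + 10×1 + 7×6 = 172
Edmonton: 8×2 + 8×3 + 10×6 + 9×4 + 10×5 + 7×2 = 200
Houston: 8×1 + 8×4 + 10×5 + 9×2 + 10×2 + 7×4 = 156
Denver: 8×5 + 8×5 + 10×3 + 9×1 + 10×3 + 7×1 = 156

Austin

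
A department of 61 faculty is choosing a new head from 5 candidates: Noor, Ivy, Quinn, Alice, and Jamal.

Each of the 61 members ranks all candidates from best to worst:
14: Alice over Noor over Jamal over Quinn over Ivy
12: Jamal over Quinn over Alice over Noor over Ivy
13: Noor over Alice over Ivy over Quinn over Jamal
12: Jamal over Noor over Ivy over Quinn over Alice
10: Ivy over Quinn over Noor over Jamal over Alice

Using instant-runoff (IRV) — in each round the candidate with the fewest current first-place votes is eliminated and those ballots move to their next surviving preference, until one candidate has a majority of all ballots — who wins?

Noor

Round 1: Noor 13, Ivy 10, Quinn 0, Alice 14, Jamal 24. Quinn eliminated.
Round 2: Noor 13, Ivy 10, Alice 14, Jamal 24. Ivy eliminated.
Round 3: Noor 23, Alice 14, Jamal 24. Alice eliminated.
Round 4: Noor 37, Jamal 24. Noor has a majority (≥31).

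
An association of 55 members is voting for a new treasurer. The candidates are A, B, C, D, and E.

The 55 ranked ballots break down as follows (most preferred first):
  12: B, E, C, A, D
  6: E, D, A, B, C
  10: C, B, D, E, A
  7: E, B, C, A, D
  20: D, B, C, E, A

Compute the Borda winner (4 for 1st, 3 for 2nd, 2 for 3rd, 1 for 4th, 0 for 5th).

A: 12×1 + 6×2 + 10×0 + 7×1 + 20×0 = 31
B: 12×4 + 6×1 + 10×3 + 7×3 + 20×3 = 165
C: 12×2 + 6×0 + 10×4 + 7×2 + 20×2 = 118
D: 12×0 + 6×3 + 10×2 + 7×0 + 20×4 = 118
E: 12×3 + 6×4 + 10×1 + 7×4 + 20×1 = 118

B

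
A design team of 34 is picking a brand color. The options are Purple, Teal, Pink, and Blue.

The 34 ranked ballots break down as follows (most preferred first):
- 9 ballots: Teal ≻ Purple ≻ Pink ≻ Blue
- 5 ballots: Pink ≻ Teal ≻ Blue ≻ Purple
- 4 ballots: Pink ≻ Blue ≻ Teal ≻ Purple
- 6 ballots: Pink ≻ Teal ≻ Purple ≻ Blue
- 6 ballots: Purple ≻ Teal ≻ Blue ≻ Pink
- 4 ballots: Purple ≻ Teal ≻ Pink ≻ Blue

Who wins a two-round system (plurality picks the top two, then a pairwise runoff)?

Round 1 first-place votes: Purple 10, Teal 9, Pink 15, Blue 0. Pink and Purple advance.
Runoff: Pink is ranked above Purple on 15 ballots, Purple above Pink on 19.

Purple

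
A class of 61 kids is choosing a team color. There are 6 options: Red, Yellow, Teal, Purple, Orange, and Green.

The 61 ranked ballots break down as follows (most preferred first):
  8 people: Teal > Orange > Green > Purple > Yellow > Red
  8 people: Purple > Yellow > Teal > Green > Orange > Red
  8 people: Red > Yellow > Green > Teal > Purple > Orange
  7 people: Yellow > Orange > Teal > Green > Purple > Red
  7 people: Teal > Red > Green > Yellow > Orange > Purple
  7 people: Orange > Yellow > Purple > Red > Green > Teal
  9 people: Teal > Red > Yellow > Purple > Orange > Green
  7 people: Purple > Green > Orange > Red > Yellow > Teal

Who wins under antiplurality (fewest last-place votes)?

Last-place votes: Red 23, Yellow 0, Teal 14, Purple 7, Orange 8, Green 9.

Yellow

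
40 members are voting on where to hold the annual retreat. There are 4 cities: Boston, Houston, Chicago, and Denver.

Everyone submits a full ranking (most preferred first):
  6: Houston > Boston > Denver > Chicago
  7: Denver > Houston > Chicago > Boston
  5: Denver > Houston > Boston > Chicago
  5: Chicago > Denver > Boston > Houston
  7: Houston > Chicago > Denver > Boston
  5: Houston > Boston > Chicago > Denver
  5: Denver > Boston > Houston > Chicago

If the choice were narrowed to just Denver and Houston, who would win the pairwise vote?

Denver is ranked above Houston on 22 ballots; Houston above Denver on 18.

Denver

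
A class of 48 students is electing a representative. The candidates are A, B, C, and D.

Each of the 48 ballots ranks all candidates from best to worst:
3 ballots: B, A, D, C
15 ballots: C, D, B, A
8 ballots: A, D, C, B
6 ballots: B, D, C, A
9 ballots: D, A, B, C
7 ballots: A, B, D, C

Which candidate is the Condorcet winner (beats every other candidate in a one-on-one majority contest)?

D vs A: 30–18
D vs B: 32–16
D vs C: 33–15
D beats every other candidate.

D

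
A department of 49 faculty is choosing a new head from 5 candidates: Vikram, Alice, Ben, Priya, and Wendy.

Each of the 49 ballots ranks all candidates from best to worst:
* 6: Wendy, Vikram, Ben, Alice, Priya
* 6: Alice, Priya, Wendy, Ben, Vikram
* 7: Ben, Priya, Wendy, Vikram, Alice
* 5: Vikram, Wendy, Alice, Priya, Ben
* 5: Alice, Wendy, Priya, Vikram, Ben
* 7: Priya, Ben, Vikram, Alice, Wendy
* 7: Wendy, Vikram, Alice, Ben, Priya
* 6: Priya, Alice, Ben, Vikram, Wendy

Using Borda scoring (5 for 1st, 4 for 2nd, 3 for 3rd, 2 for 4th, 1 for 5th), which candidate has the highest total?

Vikram: 6×4 + 6×1 + 7×2 + 5×5 + 5×2 + 7×3 + 7×4 + 6×2 = 140
Alice: 6×2 + 6×5 + 7×1 + 5×3 + 5×5 + 7×2 + 7×3 + 6×4 = 148
Ben: 6×3 + 6×2 + 7×5 + 5×1 + 5×1 + 7×4 + 7×2 + 6×3 = 135
Priya: 6×1 + 6×4 + 7×4 + 5×2 + 5×3 + 7×5 + 7×1 + 6×5 = 155
Wendy: 6×5 + 6×3 + 7×3 + 5×4 + 5×4 + 7×1 + 7×5 + 6×1 = 157

Wendy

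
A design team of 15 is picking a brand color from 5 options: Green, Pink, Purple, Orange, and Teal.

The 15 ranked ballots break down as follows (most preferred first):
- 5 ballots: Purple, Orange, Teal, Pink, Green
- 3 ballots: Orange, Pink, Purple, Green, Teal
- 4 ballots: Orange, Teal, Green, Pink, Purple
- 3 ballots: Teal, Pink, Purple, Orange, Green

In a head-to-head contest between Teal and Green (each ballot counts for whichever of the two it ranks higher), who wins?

Teal is ranked above Green on 12 ballots; Green above Teal on 3.

Teal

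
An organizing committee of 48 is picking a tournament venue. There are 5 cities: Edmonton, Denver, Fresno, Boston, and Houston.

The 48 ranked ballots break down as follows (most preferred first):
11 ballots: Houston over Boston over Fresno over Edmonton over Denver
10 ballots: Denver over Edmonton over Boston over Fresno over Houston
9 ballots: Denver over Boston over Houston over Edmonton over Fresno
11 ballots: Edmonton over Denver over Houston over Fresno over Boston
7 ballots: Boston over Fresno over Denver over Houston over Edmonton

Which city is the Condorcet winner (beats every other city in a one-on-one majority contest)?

Denver

Denver vs Edmonton: 26–22
Denver vs Fresno: 30–18
Denver vs Boston: 30–18
Denver vs Houston: 37–11
Denver beats every other city.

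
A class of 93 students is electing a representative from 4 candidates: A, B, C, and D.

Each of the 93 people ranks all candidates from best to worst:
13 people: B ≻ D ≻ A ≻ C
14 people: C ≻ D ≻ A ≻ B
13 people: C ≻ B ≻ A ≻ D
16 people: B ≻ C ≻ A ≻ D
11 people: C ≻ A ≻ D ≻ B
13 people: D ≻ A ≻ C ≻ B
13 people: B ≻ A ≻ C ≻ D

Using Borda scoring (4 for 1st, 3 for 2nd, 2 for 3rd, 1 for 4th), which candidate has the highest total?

C

A: 13×2 + 14×2 + 13×2 + 16×2 + 11×3 + 13×3 + 13×3 = 223
B: 13×4 + 14×1 + 13×3 + 16×4 + 11×1 + 13×1 + 13×4 = 245
C: 13×1 + 14×4 + 13×4 + 16×3 + 11×4 + 13×2 + 13×2 = 265
D: 13×3 + 14×3 + 13×1 + 16×1 + 11×2 + 13×4 + 13×1 = 197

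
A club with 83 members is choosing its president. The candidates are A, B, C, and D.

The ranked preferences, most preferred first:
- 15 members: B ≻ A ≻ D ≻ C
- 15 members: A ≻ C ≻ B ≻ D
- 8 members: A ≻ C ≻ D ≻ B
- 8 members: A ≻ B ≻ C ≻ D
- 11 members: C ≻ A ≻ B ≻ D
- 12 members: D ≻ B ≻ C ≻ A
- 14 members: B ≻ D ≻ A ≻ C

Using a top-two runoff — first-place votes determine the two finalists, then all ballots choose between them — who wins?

Round 1 first-place votes: A 31, B 29, C 11, D 12. A and B advance.
Runoff: A is ranked above B on 42 ballots, B above A on 41.

A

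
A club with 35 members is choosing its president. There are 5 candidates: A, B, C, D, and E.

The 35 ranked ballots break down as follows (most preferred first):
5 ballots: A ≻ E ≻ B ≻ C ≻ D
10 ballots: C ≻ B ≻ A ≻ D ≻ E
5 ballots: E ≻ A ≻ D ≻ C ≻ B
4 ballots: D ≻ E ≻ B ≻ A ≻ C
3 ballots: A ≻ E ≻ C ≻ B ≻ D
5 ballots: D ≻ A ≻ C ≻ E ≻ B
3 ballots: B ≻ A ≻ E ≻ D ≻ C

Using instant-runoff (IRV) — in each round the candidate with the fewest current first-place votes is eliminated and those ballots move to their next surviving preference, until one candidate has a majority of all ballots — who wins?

Round 1: A 8, B 3, C 10, D 9, E 5. B eliminated.
Round 2: A 11, C 10, D 9, E 5. E eliminated.
Round 3: A 16, C 10, D 9. D eliminated.
Round 4: A 25, C 10. A has a majority (≥18).

A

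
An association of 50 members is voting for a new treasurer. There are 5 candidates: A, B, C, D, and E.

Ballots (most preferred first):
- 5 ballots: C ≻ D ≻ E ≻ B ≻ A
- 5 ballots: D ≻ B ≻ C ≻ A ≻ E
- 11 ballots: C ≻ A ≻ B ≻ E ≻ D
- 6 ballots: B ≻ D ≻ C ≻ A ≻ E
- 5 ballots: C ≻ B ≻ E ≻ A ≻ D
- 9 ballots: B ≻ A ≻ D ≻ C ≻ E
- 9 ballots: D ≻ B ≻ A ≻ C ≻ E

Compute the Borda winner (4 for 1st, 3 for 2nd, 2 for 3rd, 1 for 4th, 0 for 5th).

B

A: 5×0 + 5×1 + 11×3 + 6×1 + 5×1 + 9×3 + 9×2 = 94
B: 5×1 + 5×3 + 11×2 + 6×4 + 5×3 + 9×4 + 9×3 = 144
C: 5×4 + 5×2 + 11×4 + 6×2 + 5×4 + 9×1 + 9×1 = 124
D: 5×3 + 5×4 + 11×0 + 6×3 + 5×0 + 9×2 + 9×4 = 107
E: 5×2 + 5×0 + 11×1 + 6×0 + 5×2 + 9×0 + 9×0 = 31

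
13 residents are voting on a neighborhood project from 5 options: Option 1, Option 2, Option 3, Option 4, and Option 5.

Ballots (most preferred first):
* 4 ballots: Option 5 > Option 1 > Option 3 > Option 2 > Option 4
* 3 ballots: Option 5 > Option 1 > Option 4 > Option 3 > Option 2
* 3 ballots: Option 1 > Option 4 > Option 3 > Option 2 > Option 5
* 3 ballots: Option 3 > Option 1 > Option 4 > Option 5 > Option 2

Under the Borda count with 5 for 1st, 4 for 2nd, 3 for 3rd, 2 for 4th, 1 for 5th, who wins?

Option 1

Option 1: 4×4 + 3×4 + 3×5 + 3×4 = 55
Option 2: 4×2 + 3×1 + 3×2 + 3×1 = 20
Option 3: 4×3 + 3×2 + 3×3 + 3×5 = 42
Option 4: 4×1 + 3×3 + 3×4 + 3×3 = 34
Option 5: 4×5 + 3×5 + 3×1 + 3×2 = 44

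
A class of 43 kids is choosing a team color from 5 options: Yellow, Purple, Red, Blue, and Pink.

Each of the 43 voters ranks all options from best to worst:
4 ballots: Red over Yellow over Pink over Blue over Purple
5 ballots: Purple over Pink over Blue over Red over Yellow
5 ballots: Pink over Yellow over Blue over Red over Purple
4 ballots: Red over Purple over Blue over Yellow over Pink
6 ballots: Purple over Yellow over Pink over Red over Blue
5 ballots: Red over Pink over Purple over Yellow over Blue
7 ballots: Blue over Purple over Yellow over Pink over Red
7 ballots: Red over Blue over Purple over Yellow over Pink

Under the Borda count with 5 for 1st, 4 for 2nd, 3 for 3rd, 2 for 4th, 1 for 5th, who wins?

Purple

Yellow: 4×4 + 5×1 + 5×4 + 4×2 + 6×4 + 5×2 + 7×3 + 7×2 = 118
Purple: 4×1 + 5×5 + 5×1 + 4×4 + 6×5 + 5×3 + 7×4 + 7×3 = 144
Red: 4×5 + 5×2 + 5×2 + 4×5 + 6×2 + 5×5 + 7×1 + 7×5 = 139
Blue: 4×2 + 5×3 + 5×3 + 4×3 + 6×1 + 5×1 + 7×5 + 7×4 = 124
Pink: 4×3 + 5×4 + 5×5 + 4×1 + 6×3 + 5×4 + 7×2 + 7×1 = 120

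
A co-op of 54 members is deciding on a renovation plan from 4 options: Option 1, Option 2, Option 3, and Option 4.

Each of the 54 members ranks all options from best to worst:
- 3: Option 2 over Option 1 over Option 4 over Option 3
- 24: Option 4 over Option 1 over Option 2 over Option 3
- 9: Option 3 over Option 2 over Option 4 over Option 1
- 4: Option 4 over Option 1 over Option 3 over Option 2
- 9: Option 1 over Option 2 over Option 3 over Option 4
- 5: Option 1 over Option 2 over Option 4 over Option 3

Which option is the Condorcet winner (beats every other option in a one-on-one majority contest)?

Option 4

Option 4 vs Option 1: 37–17
Option 4 vs Option 2: 28–26
Option 4 vs Option 3: 36–18
Option 4 beats every other option.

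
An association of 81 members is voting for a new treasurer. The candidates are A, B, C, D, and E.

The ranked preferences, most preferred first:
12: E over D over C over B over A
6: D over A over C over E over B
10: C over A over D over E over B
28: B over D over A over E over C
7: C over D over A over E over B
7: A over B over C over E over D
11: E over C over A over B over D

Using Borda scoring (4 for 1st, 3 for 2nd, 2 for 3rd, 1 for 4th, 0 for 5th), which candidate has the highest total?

D

A: 12×0 + 6×3 + 10×3 + 28×2 + 7×2 + 7×4 + 11×2 = 168
B: 12×1 + 6×0 + 10×0 + 28×4 + 7×0 + 7×3 + 11×1 = 156
C: 12×2 + 6×2 + 10×4 + 28×0 + 7×4 + 7×2 + 11×3 = 151
D: 12×3 + 6×4 + 10×2 + 28×3 + 7×3 + 7×0 + 11×0 = 185
E: 12×4 + 6×1 + 10×1 + 28×1 + 7×1 + 7×1 + 11×4 = 150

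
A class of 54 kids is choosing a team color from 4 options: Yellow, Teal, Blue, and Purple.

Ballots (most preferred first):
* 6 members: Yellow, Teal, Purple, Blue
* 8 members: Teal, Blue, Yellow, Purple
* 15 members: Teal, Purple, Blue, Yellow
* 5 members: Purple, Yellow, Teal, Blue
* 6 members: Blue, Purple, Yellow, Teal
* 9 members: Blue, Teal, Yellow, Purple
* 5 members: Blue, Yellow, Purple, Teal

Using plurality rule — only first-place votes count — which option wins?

First-place votes: Yellow 6, Teal 23, Blue 20, Purple 5.

Teal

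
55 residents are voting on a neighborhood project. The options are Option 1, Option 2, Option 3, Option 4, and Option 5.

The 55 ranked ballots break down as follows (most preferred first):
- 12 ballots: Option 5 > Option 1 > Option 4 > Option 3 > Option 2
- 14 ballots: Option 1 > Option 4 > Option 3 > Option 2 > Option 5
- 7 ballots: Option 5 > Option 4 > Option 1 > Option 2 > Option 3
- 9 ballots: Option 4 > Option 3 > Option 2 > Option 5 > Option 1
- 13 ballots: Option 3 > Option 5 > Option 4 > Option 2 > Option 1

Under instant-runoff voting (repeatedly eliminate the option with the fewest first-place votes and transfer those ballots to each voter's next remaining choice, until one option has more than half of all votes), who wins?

Round 1: Option 1 14, Option 2 0, Option 3 13, Option 4 9, Option 5 19. Option 2 eliminated.
Round 2: Option 1 14, Option 3 13, Option 4 9, Option 5 19. Option 4 eliminated.
Round 3: Option 1 14, Option 3 22, Option 5 19. Option 1 eliminated.
Round 4: Option 3 36, Option 5 19. Option 3 has a majority (≥28).

Option 3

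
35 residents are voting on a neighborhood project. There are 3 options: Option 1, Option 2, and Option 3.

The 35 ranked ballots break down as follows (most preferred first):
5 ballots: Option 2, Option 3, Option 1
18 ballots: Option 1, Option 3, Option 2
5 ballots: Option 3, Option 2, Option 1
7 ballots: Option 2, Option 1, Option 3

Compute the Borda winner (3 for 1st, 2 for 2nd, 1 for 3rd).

Option 1

Option 1: 5×1 + 18×3 + 5×1 + 7×2 = 78
Option 2: 5×3 + 18×1 + 5×2 + 7×3 = 64
Option 3: 5×2 + 18×2 + 5×3 + 7×1 = 68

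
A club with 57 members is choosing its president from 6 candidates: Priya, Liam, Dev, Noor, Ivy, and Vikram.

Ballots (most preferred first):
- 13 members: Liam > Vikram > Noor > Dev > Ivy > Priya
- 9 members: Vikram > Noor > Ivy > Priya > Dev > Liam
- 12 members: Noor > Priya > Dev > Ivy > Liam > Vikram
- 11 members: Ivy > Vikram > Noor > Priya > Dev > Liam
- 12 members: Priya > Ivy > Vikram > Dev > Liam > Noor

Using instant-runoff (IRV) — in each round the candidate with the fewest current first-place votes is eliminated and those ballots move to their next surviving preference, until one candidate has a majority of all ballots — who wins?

Noor

Round 1: Priya 12, Liam 13, Dev 0, Noor 12, Ivy 11, Vikram 9. Dev eliminated.
Round 2: Priya 12, Liam 13, Noor 12, Ivy 11, Vikram 9. Vikram eliminated.
Round 3: Priya 12, Liam 13, Noor 21, Ivy 11. Ivy eliminated.
Round 4: Priya 12, Liam 13, Noor 32. Noor has a majority (≥29).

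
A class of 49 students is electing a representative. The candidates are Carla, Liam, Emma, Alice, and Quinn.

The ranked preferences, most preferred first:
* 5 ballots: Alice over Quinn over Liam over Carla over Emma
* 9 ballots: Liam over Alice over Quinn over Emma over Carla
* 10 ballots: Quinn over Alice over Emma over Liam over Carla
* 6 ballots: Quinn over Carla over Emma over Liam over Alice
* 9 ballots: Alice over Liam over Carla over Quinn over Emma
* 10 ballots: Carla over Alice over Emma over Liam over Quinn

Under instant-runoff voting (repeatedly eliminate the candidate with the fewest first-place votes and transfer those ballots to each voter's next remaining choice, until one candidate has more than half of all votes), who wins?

Round 1: Carla 10, Liam 9, Emma 0, Alice 14, Quinn 16. Emma eliminated.
Round 2: Carla 10, Liam 9, Alice 14, Quinn 16. Liam eliminated.
Round 3: Carla 10, Alice 23, Quinn 16. Carla eliminated.
Round 4: Alice 33, Quinn 16. Alice has a majority (≥25).

Alice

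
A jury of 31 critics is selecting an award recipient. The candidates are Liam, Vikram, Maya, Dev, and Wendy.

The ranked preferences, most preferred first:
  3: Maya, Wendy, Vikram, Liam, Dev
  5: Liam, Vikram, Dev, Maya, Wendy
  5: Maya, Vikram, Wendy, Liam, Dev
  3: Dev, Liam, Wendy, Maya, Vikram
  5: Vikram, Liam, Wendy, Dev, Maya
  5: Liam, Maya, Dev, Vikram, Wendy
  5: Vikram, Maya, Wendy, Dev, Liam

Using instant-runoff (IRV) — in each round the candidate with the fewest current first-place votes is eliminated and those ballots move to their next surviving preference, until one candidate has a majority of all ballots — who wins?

Vikram

Round 1: Liam 10, Vikram 10, Maya 8, Dev 3, Wendy 0. Wendy eliminated.
Round 2: Liam 10, Vikram 10, Maya 8, Dev 3. Dev eliminated.
Round 3: Liam 13, Vikram 10, Maya 8. Maya eliminated.
Round 4: Liam 13, Vikram 18. Vikram has a majority (≥16).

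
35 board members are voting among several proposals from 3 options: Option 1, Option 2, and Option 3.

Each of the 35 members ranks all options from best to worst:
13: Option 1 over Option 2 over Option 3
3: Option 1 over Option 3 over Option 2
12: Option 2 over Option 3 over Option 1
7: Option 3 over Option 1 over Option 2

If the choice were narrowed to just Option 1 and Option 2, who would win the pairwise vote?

Option 1

Option 1 is ranked above Option 2 on 23 ballots; Option 2 above Option 1 on 12.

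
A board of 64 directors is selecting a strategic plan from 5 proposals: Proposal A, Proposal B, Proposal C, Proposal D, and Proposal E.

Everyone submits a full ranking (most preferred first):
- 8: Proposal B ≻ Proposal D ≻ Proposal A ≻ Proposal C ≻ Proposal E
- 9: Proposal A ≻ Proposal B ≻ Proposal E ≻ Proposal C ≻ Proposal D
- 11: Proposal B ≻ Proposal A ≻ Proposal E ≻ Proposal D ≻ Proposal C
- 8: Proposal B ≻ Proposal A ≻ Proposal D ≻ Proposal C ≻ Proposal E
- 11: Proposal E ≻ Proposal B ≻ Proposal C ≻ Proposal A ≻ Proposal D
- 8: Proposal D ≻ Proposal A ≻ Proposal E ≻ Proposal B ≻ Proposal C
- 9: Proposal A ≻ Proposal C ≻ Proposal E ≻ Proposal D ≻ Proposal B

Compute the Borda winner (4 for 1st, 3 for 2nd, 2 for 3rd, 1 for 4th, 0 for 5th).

Proposal A

Proposal A: 8×2 + 9×4 + 11×3 + 8×3 + 11×1 + 8×3 + 9×4 = 180
Proposal B: 8×4 + 9×3 + 11×4 + 8×4 + 11×3 + 8×1 + 9×0 = 176
Proposal C: 8×1 + 9×1 + 11×0 + 8×1 + 11×2 + 8×0 + 9×3 = 74
Proposal D: 8×3 + 9×0 + 11×1 + 8×2 + 11×0 + 8×4 + 9×1 = 92
Proposal E: 8×0 + 9×2 + 11×2 + 8×0 + 11×4 + 8×2 + 9×2 = 118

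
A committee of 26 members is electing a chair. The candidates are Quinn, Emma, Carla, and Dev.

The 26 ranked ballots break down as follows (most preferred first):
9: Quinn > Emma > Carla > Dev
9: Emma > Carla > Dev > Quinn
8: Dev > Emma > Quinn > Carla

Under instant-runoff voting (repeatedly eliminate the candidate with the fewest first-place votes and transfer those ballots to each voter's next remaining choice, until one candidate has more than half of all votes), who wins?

Emma

Round 1: Quinn 9, Emma 9, Carla 0, Dev 8. Carla eliminated.
Round 2: Quinn 9, Emma 9, Dev 8. Dev eliminated.
Round 3: Quinn 9, Emma 17. Emma has a majority (≥14).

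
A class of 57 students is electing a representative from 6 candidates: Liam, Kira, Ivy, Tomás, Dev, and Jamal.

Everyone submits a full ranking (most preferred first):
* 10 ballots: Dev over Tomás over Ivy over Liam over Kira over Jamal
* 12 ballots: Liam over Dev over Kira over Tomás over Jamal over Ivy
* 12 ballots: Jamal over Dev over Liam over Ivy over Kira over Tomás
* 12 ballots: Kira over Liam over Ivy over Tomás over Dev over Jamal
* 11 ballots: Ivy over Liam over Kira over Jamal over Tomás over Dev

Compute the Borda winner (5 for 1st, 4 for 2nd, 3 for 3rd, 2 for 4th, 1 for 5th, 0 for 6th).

Liam: 10×2 + 12×5 + 12×3 + 12×4 + 11×4 = 208
Kira: 10×1 + 12×3 + 12×1 + 12×5 + 11×3 = 151
Ivy: 10×3 + 12×0 + 12×2 + 12×3 + 11×5 = 145
Tomás: 10×4 + 12×2 + 12×0 + 12×2 + 11×1 = 99
Dev: 10×5 + 12×4 + 12×4 + 12×1 + 11×0 = 158
Jamal: 10×0 + 12×1 + 12×5 + 12×0 + 11×2 = 94

Liam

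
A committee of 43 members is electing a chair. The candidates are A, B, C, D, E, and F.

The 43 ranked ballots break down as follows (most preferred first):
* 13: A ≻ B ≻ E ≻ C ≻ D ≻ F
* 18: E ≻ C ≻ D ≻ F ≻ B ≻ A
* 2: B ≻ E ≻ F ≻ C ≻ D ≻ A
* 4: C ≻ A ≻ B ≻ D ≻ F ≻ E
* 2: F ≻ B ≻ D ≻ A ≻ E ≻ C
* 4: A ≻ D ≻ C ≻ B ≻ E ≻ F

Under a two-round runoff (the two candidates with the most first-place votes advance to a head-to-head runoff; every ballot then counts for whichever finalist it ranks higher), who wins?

Round 1 first-place votes: A 17, B 2, C 4, D 0, E 18, F 2. E and A advance.
Runoff: E is ranked above A on 20 ballots, A above E on 23.

A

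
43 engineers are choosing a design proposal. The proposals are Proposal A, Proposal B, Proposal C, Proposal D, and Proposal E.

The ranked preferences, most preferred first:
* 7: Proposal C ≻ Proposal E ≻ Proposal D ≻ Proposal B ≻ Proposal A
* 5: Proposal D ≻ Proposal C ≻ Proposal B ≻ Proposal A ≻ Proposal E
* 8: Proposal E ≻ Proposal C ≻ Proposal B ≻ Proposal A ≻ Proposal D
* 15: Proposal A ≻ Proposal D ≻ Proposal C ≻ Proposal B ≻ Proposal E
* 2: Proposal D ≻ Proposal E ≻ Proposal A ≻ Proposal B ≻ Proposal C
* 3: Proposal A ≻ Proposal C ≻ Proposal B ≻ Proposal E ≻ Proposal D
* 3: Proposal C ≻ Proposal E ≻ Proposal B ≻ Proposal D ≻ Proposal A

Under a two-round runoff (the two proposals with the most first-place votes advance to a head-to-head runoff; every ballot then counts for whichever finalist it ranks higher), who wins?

Round 1 first-place votes: Proposal A 18, Proposal B 0, Proposal C 10, Proposal D 7, Proposal E 8. Proposal A and Proposal C advance.
Runoff: Proposal A is ranked above Proposal C on 20 ballots, Proposal C above Proposal A on 23.

Proposal C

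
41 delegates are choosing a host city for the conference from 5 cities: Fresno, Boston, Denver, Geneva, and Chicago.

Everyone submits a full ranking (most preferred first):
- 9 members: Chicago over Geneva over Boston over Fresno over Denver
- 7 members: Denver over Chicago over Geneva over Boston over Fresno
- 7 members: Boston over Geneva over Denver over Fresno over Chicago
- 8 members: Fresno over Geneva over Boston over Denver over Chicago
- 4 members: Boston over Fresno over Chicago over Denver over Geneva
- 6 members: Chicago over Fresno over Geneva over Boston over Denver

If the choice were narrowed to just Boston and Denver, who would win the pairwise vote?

Boston is ranked above Denver on 34 ballots; Denver above Boston on 7.

Boston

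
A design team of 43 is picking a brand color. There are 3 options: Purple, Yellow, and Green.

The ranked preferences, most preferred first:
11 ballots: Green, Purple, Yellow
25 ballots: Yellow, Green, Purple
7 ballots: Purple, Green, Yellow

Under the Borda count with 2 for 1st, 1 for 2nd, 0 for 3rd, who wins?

Green

Purple: 11×1 + 25×0 + 7×2 = 25
Yellow: 11×0 + 25×2 + 7×0 = 50
Green: 11×2 + 25×1 + 7×1 = 54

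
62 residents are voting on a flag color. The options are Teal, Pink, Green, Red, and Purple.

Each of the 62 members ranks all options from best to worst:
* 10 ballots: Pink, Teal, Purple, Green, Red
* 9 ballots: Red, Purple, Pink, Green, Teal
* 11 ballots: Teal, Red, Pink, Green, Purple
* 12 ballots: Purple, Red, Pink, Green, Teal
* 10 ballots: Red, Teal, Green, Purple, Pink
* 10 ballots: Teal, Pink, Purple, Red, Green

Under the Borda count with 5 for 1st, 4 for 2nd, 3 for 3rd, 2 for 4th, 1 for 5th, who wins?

Teal: 10×4 + 9×1 + 11×5 + 12×1 + 10×4 + 10×5 = 206
Pink: 10×5 + 9×3 + 11×3 + 12×3 + 10×1 + 10×4 = 196
Green: 10×2 + 9×2 + 11×2 + 12×2 + 10×3 + 10×1 = 124
Red: 10×1 + 9×5 + 11×4 + 12×4 + 10×5 + 10×2 = 217
Purple: 10×3 + 9×4 + 11×1 + 12×5 + 10×2 + 10×3 = 187

Red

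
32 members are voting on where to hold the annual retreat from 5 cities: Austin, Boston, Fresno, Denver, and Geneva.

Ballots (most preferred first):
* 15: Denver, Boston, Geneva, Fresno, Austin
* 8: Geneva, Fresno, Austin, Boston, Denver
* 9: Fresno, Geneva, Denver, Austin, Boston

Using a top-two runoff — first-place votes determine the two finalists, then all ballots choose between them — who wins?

Fresno

Round 1 first-place votes: Austin 0, Boston 0, Fresno 9, Denver 15, Geneva 8. Denver and Fresno advance.
Runoff: Denver is ranked above Fresno on 15 ballots, Fresno above Denver on 17.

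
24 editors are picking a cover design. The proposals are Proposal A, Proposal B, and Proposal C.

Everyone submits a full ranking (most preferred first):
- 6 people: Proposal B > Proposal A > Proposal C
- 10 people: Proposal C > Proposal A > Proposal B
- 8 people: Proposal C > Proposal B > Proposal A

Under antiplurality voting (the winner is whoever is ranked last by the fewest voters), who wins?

Proposal C

Last-place votes: Proposal A 8, Proposal B 10, Proposal C 6.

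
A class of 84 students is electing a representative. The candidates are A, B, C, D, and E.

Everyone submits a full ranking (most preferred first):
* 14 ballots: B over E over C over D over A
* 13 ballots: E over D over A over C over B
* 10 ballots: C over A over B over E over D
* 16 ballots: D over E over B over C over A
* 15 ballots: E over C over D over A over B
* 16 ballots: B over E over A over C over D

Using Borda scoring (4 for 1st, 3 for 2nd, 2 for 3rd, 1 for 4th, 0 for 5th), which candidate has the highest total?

E

A: 14×0 + 13×2 + 10×3 + 16×0 + 15×1 + 16×2 = 103
B: 14×4 + 13×0 + 10×2 + 16×2 + 15×0 + 16×4 = 172
C: 14×2 + 13×1 + 10×4 + 16×1 + 15×3 + 16×1 = 158
D: 14×1 + 13×3 + 10×0 + 16×4 + 15×2 + 16×0 = 147
E: 14×3 + 13×4 + 10×1 + 16×3 + 15×4 + 16×3 = 260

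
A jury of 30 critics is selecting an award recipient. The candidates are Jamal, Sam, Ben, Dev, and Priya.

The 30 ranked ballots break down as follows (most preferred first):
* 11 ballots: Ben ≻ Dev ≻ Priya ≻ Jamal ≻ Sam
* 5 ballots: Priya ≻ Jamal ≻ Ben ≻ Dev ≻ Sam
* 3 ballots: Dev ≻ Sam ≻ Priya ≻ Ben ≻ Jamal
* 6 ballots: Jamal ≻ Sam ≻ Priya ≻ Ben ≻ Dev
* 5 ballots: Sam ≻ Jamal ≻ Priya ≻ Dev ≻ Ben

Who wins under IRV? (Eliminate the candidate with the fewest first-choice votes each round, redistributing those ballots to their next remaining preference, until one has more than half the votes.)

Jamal

Round 1: Jamal 6, Sam 5, Ben 11, Dev 3, Priya 5. Dev eliminated.
Round 2: Jamal 6, Sam 8, Ben 11, Priya 5. Priya eliminated.
Round 3: Jamal 11, Sam 8, Ben 11. Sam eliminated.
Round 4: Jamal 16, Ben 14. Jamal has a majority (≥16).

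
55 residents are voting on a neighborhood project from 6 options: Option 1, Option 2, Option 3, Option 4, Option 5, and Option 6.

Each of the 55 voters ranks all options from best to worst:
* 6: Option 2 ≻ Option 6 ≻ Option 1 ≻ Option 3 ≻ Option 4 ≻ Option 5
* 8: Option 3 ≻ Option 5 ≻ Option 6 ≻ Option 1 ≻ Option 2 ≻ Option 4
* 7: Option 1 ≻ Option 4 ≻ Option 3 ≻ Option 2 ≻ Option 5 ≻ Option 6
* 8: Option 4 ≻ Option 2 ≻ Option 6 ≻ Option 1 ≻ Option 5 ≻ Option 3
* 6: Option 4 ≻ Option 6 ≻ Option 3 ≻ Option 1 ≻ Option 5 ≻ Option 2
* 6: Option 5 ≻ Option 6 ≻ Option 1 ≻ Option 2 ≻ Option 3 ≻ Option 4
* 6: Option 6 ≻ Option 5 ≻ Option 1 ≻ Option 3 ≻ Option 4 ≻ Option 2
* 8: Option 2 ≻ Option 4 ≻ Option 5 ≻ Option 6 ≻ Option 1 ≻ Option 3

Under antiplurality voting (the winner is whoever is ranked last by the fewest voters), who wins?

Last-place votes: Option 1 0, Option 2 12, Option 3 16, Option 4 14, Option 5 6, Option 6 7.

Option 1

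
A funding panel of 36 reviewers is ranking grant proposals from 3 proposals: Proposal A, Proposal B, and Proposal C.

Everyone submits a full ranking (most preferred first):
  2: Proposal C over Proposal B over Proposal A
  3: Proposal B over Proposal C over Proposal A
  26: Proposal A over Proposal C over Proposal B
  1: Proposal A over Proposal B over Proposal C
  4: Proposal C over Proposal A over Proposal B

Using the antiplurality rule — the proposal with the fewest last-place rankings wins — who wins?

Last-place votes: Proposal A 5, Proposal B 30, Proposal C 1.

Proposal C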